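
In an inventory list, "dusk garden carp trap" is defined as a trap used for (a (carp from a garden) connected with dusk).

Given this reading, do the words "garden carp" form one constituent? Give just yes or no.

The paraphrase groups the words so that "garden carp" is one unit: it corresponds to a single parenthesized sub-phrase.
The full structure is [[dusk [garden carp]] trap], in which [garden carp] is a constituent.

yes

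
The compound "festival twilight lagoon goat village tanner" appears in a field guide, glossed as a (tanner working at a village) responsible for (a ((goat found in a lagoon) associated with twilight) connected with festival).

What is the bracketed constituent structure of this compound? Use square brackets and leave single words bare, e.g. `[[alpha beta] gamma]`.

[[festival [twilight [lagoon goat]]] [village tanner]]

The outermost head in the paraphrase is "tanner" (specifically "village tanner"), modified by "festival twilight lagoon goat".
Within "festival twilight lagoon goat", the head is "goat" (specifically "twilight lagoon goat") and the modifier is "festival".
Within "twilight lagoon goat", the head is "goat" (specifically "lagoon goat") and the modifier is "twilight".
Within "lagoon goat", the head is "goat" and the modifier is "lagoon".
Within "village tanner", the head is "tanner" and the modifier is "village".
So the structure is [[festival [twilight [lagoon goat]]] [village tanner]].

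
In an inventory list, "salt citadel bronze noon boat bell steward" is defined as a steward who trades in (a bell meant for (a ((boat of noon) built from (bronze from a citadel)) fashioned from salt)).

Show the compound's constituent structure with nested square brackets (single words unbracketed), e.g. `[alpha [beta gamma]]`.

Whole compound: head "steward", modifier "salt citadel bronze noon boat bell".
Within "salt citadel bronze noon boat bell", the head is "bell" and the modifier is "salt citadel bronze noon boat".
Within "salt citadel bronze noon boat", the head is "boat" (specifically "citadel bronze noon boat") and the modifier is "salt".
Within "citadel bronze noon boat", the head is "boat" (specifically "noon boat") and the modifier is "citadel bronze".
Within "citadel bronze", the head is "bronze" and the modifier is "citadel".
Within "noon boat", the head is "boat" and the modifier is "noon".
Assembled: [[[salt [[citadel bronze] [noon boat]]] bell] steward].

[[[salt [[citadel bronze] [noon boat]]] bell] steward]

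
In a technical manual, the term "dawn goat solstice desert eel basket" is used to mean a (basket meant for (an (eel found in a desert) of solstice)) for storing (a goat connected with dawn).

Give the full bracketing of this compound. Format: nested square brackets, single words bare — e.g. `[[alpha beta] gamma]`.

Overall it is a kind of basket (specifically "solstice desert eel basket"); the modifier is "dawn goat".
Within "dawn goat", the head is "goat" and the modifier is "dawn".
Within "solstice desert eel basket", the head is "basket" and the modifier is "solstice desert eel".
Within "solstice desert eel", the head is "eel" (specifically "desert eel") and the modifier is "solstice".
Within "desert eel", the head is "eel" and the modifier is "desert".
Putting it together: [[dawn goat] [[solstice [desert eel]] basket]].

[[dawn goat] [[solstice [desert eel]] basket]]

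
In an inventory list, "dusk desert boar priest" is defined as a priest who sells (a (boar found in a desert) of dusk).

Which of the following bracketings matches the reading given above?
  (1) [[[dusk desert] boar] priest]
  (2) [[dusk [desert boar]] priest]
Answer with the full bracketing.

The paraphrase's head is the "priest" part ("priest"); its modifier is "dusk desert boar".
That top-level split, carried through the inner groups, gives [[dusk [desert boar]] priest].

[[dusk [desert boar]] priest]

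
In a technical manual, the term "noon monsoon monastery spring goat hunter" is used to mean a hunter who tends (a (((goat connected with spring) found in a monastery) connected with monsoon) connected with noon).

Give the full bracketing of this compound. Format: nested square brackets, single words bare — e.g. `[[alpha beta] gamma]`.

Overall it is a kind of hunter; the modifier is "noon monsoon monastery spring goat".
Within "noon monsoon monastery spring goat", the head is "goat" (specifically "monsoon monastery spring goat") and the modifier is "noon".
Within "monsoon monastery spring goat", the head is "goat" (specifically "monastery spring goat") and the modifier is "monsoon".
Within "monastery spring goat", the head is "goat" (specifically "spring goat") and the modifier is "monastery".
Within "spring goat", the head is "goat" and the modifier is "spring".
Putting it together: [[noon [monsoon [monastery [spring goat]]]] hunter].

[[noon [monsoon [monastery [spring goat]]]] hunter]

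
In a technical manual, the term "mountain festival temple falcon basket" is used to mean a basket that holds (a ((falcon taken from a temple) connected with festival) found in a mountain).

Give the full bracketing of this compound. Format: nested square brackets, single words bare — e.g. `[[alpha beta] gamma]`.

Whole compound: head "basket", modifier "mountain festival temple falcon".
Within "mountain festival temple falcon", the head is "falcon" (specifically "festival temple falcon") and the modifier is "mountain".
Within "festival temple falcon", the head is "falcon" (specifically "temple falcon") and the modifier is "festival".
Within "temple falcon", the head is "falcon" and the modifier is "temple".
Putting it together: [[mountain [festival [temple falcon]]] basket].

[[mountain [festival [temple falcon]]] basket]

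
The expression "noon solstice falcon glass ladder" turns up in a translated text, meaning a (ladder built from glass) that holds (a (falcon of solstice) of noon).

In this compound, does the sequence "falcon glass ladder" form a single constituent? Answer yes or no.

The top-level split is [noon solstice falcon] [glass ladder]; the full structure is [[noon [solstice falcon]] [glass ladder]].
"falcon glass ladder" straddles a constituent boundary, so it is not a single unit.

no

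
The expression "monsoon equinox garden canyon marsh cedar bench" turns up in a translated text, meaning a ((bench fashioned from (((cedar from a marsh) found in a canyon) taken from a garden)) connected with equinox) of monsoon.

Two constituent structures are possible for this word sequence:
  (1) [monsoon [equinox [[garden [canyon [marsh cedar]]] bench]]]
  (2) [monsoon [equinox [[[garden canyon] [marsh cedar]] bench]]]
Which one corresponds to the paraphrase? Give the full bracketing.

[monsoon [equinox [[garden [canyon [marsh cedar]]] bench]]]

The paraphrase's head is the "bench" part ("equinox garden canyon marsh cedar bench"); its modifier is "monsoon".
That top-level split, carried through the inner groups, gives [monsoon [equinox [[garden [canyon [marsh cedar]]] bench]]].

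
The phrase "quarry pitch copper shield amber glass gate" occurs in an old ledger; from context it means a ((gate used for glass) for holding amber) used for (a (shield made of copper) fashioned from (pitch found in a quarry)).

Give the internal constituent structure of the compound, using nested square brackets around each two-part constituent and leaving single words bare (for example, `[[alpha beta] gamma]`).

[[[quarry pitch] [copper shield]] [amber [glass gate]]]

Whole compound: head "gate" (specifically "amber glass gate"), modifier "quarry pitch copper shield".
Inside "quarry pitch copper shield": head "shield" (specifically "copper shield"), modifier "quarry pitch".
Inside "quarry pitch": head "pitch", modifier "quarry".
Inside "copper shield": head "shield", modifier "copper".
Inside "amber glass gate": head "gate" (specifically "glass gate"), modifier "amber".
Inside "glass gate": head "gate", modifier "glass".
Assembled: [[[quarry pitch] [copper shield]] [amber [glass gate]]].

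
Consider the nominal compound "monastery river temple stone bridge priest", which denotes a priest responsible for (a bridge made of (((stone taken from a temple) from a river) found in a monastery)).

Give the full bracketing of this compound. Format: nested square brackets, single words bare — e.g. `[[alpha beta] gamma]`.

[[[monastery [river [temple stone]]] bridge] priest]

At the top level: head "priest"; modifier "monastery river temple stone bridge".
Inside "monastery river temple stone bridge": head "bridge", modifier "monastery river temple stone".
Inside "monastery river temple stone": head "stone" (specifically "river temple stone"), modifier "monastery".
Inside "river temple stone": head "stone" (specifically "temple stone"), modifier "river".
Inside "temple stone": head "stone", modifier "temple".
Putting it together: [[[monastery [river [temple stone]]] bridge] priest].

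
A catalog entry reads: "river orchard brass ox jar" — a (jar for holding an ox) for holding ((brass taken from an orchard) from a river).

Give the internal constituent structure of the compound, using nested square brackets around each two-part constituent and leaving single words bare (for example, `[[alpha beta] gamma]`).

At the top level: head "jar" (specifically "ox jar"); modifier "river orchard brass".
Within "river orchard brass", the head is "brass" (specifically "orchard brass") and the modifier is "river".
Within "orchard brass", the head is "brass" and the modifier is "orchard".
Within "ox jar", the head is "jar" and the modifier is "ox".
So the structure is [[river [orchard brass]] [ox jar]].

[[river [orchard brass]] [ox jar]]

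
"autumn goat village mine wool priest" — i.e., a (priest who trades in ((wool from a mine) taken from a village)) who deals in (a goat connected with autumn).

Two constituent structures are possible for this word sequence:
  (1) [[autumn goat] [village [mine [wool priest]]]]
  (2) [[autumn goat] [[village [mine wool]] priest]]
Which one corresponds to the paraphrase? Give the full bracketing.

[[autumn goat] [[village [mine wool]] priest]]

The paraphrase's head is the "priest" part ("village mine wool priest"); its modifier is "autumn goat".
That top-level split, carried through the inner groups, gives [[autumn goat] [[village [mine wool]] priest]].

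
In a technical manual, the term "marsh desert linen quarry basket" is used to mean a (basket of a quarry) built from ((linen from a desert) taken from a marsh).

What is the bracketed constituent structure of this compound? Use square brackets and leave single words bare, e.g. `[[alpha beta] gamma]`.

[[marsh [desert linen]] [quarry basket]]

The outermost head in the paraphrase is "basket" (specifically "quarry basket"), modified by "marsh desert linen".
"marsh desert linen" → head "linen" (specifically "desert linen"), modifier "marsh".
"desert linen" → head "linen", modifier "desert".
"quarry basket" → head "basket", modifier "quarry".
So the structure is [[marsh [desert linen]] [quarry basket]].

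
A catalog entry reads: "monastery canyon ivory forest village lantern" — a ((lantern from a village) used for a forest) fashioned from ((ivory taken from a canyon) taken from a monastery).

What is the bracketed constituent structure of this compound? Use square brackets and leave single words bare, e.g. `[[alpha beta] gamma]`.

At the top level: head "lantern" (specifically "forest village lantern"); modifier "monastery canyon ivory".
Inside "monastery canyon ivory": head "ivory" (specifically "canyon ivory"), modifier "monastery".
Inside "canyon ivory": head "ivory", modifier "canyon".
Inside "forest village lantern": head "lantern" (specifically "village lantern"), modifier "forest".
Inside "village lantern": head "lantern", modifier "village".
Putting it together: [[monastery [canyon ivory]] [forest [village lantern]]].

[[monastery [canyon ivory]] [forest [village lantern]]]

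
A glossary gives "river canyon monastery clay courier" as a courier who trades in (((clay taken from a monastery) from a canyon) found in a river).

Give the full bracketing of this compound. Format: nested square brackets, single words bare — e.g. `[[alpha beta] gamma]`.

[[river [canyon [monastery clay]]] courier]

At the top level: head "courier"; modifier "river canyon monastery clay".
Inside "river canyon monastery clay": head "clay" (specifically "canyon monastery clay"), modifier "river".
Inside "canyon monastery clay": head "clay" (specifically "monastery clay"), modifier "canyon".
Inside "monastery clay": head "clay", modifier "monastery".
Assembled: [[river [canyon [monastery clay]]] courier].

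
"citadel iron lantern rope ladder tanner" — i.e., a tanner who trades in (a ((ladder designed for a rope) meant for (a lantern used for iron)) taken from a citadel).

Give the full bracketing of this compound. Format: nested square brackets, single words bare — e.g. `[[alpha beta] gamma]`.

[[citadel [[iron lantern] [rope ladder]]] tanner]

The outermost head in the paraphrase is "tanner", modified by "citadel iron lantern rope ladder".
Within "citadel iron lantern rope ladder", the head is "ladder" (specifically "iron lantern rope ladder") and the modifier is "citadel".
Within "iron lantern rope ladder", the head is "ladder" (specifically "rope ladder") and the modifier is "iron lantern".
Within "iron lantern", the head is "lantern" and the modifier is "iron".
Within "rope ladder", the head is "ladder" and the modifier is "rope".
Putting it together: [[citadel [[iron lantern] [rope ladder]]] tanner].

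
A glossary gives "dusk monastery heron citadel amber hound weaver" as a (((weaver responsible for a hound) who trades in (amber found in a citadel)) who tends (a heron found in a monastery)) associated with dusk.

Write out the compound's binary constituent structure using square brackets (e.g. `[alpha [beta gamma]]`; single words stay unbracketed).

[dusk [[monastery heron] [[citadel amber] [hound weaver]]]]

The outermost head in the paraphrase is "weaver" (specifically "monastery heron citadel amber hound weaver"), modified by "dusk".
Within "monastery heron citadel amber hound weaver", the head is "weaver" (specifically "citadel amber hound weaver") and the modifier is "monastery heron".
Within "monastery heron", the head is "heron" and the modifier is "monastery".
Within "citadel amber hound weaver", the head is "weaver" (specifically "hound weaver") and the modifier is "citadel amber".
Within "citadel amber", the head is "amber" and the modifier is "citadel".
Within "hound weaver", the head is "weaver" and the modifier is "hound".
Putting it together: [dusk [[monastery heron] [[citadel amber] [hound weaver]]]].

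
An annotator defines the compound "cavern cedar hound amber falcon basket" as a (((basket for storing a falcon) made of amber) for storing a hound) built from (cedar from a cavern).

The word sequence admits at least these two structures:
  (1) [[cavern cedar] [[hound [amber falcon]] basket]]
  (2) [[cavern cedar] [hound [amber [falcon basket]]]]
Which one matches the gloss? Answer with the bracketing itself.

The paraphrase's head is the "basket" part ("hound amber falcon basket"); its modifier is "cavern cedar".
That top-level split, carried through the inner groups, gives [[cavern cedar] [hound [amber [falcon basket]]]].

[[cavern cedar] [hound [amber [falcon basket]]]]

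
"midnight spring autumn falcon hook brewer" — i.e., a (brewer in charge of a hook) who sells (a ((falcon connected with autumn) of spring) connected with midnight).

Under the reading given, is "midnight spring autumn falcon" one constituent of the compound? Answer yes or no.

The paraphrase groups the words so that "midnight spring autumn falcon" is one unit: it corresponds to a single parenthesized sub-phrase.
The full structure is [[midnight [spring [autumn falcon]]] [hook brewer]], in which [midnight spring autumn falcon] is a constituent.

yes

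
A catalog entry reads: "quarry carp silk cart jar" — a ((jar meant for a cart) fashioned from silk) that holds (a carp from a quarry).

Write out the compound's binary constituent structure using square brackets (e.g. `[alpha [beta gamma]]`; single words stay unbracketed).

At the top level: head "jar" (specifically "silk cart jar"); modifier "quarry carp".
"quarry carp" → head "carp", modifier "quarry".
"silk cart jar" → head "jar" (specifically "cart jar"), modifier "silk".
"cart jar" → head "jar", modifier "cart".
Putting it together: [[quarry carp] [silk [cart jar]]].

[[quarry carp] [silk [cart jar]]]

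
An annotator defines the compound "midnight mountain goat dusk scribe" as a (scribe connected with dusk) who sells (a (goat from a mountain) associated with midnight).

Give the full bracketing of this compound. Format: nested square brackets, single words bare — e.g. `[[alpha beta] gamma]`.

Whole compound: head "scribe" (specifically "dusk scribe"), modifier "midnight mountain goat".
Inside "midnight mountain goat": head "goat" (specifically "mountain goat"), modifier "midnight".
Inside "mountain goat": head "goat", modifier "mountain".
Inside "dusk scribe": head "scribe", modifier "dusk".
Assembled: [[midnight [mountain goat]] [dusk scribe]].

[[midnight [mountain goat]] [dusk scribe]]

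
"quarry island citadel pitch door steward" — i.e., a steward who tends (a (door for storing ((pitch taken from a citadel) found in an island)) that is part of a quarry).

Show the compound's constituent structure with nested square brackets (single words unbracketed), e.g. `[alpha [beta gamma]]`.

[[quarry [[island [citadel pitch]] door]] steward]

The outermost head in the paraphrase is "steward", modified by "quarry island citadel pitch door".
Within "quarry island citadel pitch door", the head is "door" (specifically "island citadel pitch door") and the modifier is "quarry".
Within "island citadel pitch door", the head is "door" and the modifier is "island citadel pitch".
Within "island citadel pitch", the head is "pitch" (specifically "citadel pitch") and the modifier is "island".
Within "citadel pitch", the head is "pitch" and the modifier is "citadel".
Putting it together: [[quarry [[island [citadel pitch]] door]] steward].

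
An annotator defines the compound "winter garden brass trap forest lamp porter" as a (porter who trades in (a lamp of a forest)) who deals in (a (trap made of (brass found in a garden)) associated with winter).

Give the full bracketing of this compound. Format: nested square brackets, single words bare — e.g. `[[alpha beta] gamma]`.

Overall it is a kind of porter (specifically "forest lamp porter"); the modifier is "winter garden brass trap".
"winter garden brass trap" → head "trap" (specifically "garden brass trap"), modifier "winter".
"garden brass trap" → head "trap", modifier "garden brass".
"garden brass" → head "brass", modifier "garden".
"forest lamp porter" → head "porter", modifier "forest lamp".
"forest lamp" → head "lamp", modifier "forest".
So the structure is [[winter [[garden brass] trap]] [[forest lamp] porter]].

[[winter [[garden brass] trap]] [[forest lamp] porter]]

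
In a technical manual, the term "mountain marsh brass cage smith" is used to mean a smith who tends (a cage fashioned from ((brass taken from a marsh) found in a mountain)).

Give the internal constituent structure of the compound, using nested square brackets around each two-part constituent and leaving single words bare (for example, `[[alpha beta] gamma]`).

[[[mountain [marsh brass]] cage] smith]

At the top level: head "smith"; modifier "mountain marsh brass cage".
Within "mountain marsh brass cage", the head is "cage" and the modifier is "mountain marsh brass".
Within "mountain marsh brass", the head is "brass" (specifically "marsh brass") and the modifier is "mountain".
Within "marsh brass", the head is "brass" and the modifier is "marsh".
So the structure is [[[mountain [marsh brass]] cage] smith].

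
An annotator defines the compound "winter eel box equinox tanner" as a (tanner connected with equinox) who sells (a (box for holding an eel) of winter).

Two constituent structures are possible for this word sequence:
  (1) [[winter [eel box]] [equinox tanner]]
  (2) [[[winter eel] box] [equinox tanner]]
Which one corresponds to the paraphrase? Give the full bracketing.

The paraphrase's head is the "tanner" part ("equinox tanner"); its modifier is "winter eel box".
That top-level split, carried through the inner groups, gives [[winter [eel box]] [equinox tanner]].

[[winter [eel box]] [equinox tanner]]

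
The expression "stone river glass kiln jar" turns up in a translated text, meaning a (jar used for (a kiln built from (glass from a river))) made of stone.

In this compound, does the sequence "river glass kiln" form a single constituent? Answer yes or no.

The paraphrase groups the words so that "river glass kiln" is one unit: it corresponds to a single parenthesized sub-phrase.
The full structure is [stone [[[river glass] kiln] jar]], in which [river glass kiln] is a constituent.

yes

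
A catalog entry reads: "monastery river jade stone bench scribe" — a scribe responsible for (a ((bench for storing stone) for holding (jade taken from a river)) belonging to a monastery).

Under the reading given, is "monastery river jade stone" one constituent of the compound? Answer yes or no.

The top-level split is [monastery river jade stone bench] [scribe]; the full structure is [[monastery [[river jade] [stone bench]]] scribe].
"monastery river jade stone" straddles a constituent boundary, so it is not a single unit.

no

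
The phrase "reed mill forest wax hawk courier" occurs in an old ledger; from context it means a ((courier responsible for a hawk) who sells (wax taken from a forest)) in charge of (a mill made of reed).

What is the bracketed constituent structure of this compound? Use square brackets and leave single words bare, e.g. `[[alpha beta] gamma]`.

[[reed mill] [[forest wax] [hawk courier]]]

Overall it is a kind of courier (specifically "forest wax hawk courier"); the modifier is "reed mill".
Within "reed mill", the head is "mill" and the modifier is "reed".
Within "forest wax hawk courier", the head is "courier" (specifically "hawk courier") and the modifier is "forest wax".
Within "forest wax", the head is "wax" and the modifier is "forest".
Within "hawk courier", the head is "courier" and the modifier is "hawk".
Assembled: [[reed mill] [[forest wax] [hawk courier]]].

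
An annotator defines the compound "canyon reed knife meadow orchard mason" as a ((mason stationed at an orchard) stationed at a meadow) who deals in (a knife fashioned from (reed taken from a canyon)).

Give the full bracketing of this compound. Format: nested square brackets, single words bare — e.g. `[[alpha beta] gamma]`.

Whole compound: head "mason" (specifically "meadow orchard mason"), modifier "canyon reed knife".
Inside "canyon reed knife": head "knife", modifier "canyon reed".
Inside "canyon reed": head "reed", modifier "canyon".
Inside "meadow orchard mason": head "mason" (specifically "orchard mason"), modifier "meadow".
Inside "orchard mason": head "mason", modifier "orchard".
So the structure is [[[canyon reed] knife] [meadow [orchard mason]]].

[[[canyon reed] knife] [meadow [orchard mason]]]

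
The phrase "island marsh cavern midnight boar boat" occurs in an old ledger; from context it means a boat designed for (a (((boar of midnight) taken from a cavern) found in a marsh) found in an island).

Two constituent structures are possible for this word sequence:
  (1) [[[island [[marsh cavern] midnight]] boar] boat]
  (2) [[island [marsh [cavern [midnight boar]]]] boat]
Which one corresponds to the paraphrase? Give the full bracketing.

[[island [marsh [cavern [midnight boar]]]] boat]

The paraphrase's head is the "boat" part ("boat"); its modifier is "island marsh cavern midnight boar".
That top-level split, carried through the inner groups, gives [[island [marsh [cavern [midnight boar]]]] boat].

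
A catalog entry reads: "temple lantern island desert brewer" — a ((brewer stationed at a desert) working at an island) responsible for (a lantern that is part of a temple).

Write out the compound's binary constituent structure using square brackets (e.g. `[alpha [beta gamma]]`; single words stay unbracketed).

[[temple lantern] [island [desert brewer]]]

Whole compound: head "brewer" (specifically "island desert brewer"), modifier "temple lantern".
Inside "temple lantern": head "lantern", modifier "temple".
Inside "island desert brewer": head "brewer" (specifically "desert brewer"), modifier "island".
Inside "desert brewer": head "brewer", modifier "desert".
Putting it together: [[temple lantern] [island [desert brewer]]].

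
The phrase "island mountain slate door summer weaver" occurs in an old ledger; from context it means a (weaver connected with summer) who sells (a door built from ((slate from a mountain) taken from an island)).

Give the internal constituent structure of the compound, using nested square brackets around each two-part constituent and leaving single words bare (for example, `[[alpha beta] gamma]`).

[[[island [mountain slate]] door] [summer weaver]]

The outermost head in the paraphrase is "weaver" (specifically "summer weaver"), modified by "island mountain slate door".
Inside "island mountain slate door": head "door", modifier "island mountain slate".
Inside "island mountain slate": head "slate" (specifically "mountain slate"), modifier "island".
Inside "mountain slate": head "slate", modifier "mountain".
Inside "summer weaver": head "weaver", modifier "summer".
Putting it together: [[[island [mountain slate]] door] [summer weaver]].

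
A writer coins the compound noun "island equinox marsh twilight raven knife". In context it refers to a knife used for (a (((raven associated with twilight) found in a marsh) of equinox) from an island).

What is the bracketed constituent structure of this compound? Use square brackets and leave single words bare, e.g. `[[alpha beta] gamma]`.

[[island [equinox [marsh [twilight raven]]]] knife]

Overall it is a kind of knife; the modifier is "island equinox marsh twilight raven".
"island equinox marsh twilight raven" → head "raven" (specifically "equinox marsh twilight raven"), modifier "island".
"equinox marsh twilight raven" → head "raven" (specifically "marsh twilight raven"), modifier "equinox".
"marsh twilight raven" → head "raven" (specifically "twilight raven"), modifier "marsh".
"twilight raven" → head "raven", modifier "twilight".
So the structure is [[island [equinox [marsh [twilight raven]]]] knife].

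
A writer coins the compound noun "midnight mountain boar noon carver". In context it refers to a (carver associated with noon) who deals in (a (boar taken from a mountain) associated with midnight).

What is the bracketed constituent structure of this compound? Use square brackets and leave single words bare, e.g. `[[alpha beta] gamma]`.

At the top level: head "carver" (specifically "noon carver"); modifier "midnight mountain boar".
Within "midnight mountain boar", the head is "boar" (specifically "mountain boar") and the modifier is "midnight".
Within "mountain boar", the head is "boar" and the modifier is "mountain".
Within "noon carver", the head is "carver" and the modifier is "noon".
Assembled: [[midnight [mountain boar]] [noon carver]].

[[midnight [mountain boar]] [noon carver]]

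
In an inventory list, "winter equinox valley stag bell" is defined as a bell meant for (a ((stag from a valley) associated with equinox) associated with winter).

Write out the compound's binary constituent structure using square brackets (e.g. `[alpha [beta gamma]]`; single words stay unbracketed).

[[winter [equinox [valley stag]]] bell]

Overall it is a kind of bell; the modifier is "winter equinox valley stag".
Inside "winter equinox valley stag": head "stag" (specifically "equinox valley stag"), modifier "winter".
Inside "equinox valley stag": head "stag" (specifically "valley stag"), modifier "equinox".
Inside "valley stag": head "stag", modifier "valley".
So the structure is [[winter [equinox [valley stag]]] bell].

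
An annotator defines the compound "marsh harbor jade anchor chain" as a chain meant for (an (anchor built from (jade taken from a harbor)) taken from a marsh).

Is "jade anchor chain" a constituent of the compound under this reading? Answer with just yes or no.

The top-level split is [marsh harbor jade anchor] [chain]; the full structure is [[marsh [[harbor jade] anchor]] chain].
"jade anchor chain" straddles a constituent boundary, so it is not a single unit.

no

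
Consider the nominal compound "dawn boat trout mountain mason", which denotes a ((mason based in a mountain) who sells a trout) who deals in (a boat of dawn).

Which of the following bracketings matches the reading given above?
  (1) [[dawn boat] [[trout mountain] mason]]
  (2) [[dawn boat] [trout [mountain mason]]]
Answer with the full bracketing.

[[dawn boat] [trout [mountain mason]]]

The paraphrase's head is the "mason" part ("trout mountain mason"); its modifier is "dawn boat".
That top-level split, carried through the inner groups, gives [[dawn boat] [trout [mountain mason]]].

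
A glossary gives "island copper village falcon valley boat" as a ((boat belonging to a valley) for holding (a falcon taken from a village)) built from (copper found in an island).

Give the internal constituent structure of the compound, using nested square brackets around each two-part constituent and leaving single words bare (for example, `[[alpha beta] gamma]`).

[[island copper] [[village falcon] [valley boat]]]

Overall it is a kind of boat (specifically "village falcon valley boat"); the modifier is "island copper".
"island copper" → head "copper", modifier "island".
"village falcon valley boat" → head "boat" (specifically "valley boat"), modifier "village falcon".
"village falcon" → head "falcon", modifier "village".
"valley boat" → head "boat", modifier "valley".
So the structure is [[island copper] [[village falcon] [valley boat]]].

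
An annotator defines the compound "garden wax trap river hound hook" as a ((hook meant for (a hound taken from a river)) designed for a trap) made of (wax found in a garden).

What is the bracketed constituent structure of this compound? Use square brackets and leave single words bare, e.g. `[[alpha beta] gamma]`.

Overall it is a kind of hook (specifically "trap river hound hook"); the modifier is "garden wax".
Within "garden wax", the head is "wax" and the modifier is "garden".
Within "trap river hound hook", the head is "hook" (specifically "river hound hook") and the modifier is "trap".
Within "river hound hook", the head is "hook" and the modifier is "river hound".
Within "river hound", the head is "hound" and the modifier is "river".
Assembled: [[garden wax] [trap [[river hound] hook]]].

[[garden wax] [trap [[river hound] hook]]]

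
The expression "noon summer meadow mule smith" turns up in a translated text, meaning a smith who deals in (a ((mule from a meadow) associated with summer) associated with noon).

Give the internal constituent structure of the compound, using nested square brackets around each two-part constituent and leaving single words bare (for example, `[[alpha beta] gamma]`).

Whole compound: head "smith", modifier "noon summer meadow mule".
"noon summer meadow mule" → head "mule" (specifically "summer meadow mule"), modifier "noon".
"summer meadow mule" → head "mule" (specifically "meadow mule"), modifier "summer".
"meadow mule" → head "mule", modifier "meadow".
Assembled: [[noon [summer [meadow mule]]] smith].

[[noon [summer [meadow mule]]] smith]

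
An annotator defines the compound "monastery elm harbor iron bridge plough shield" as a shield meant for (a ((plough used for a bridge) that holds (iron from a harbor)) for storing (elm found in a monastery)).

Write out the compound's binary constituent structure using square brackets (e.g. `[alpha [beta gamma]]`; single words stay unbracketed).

[[[monastery elm] [[harbor iron] [bridge plough]]] shield]

Overall it is a kind of shield; the modifier is "monastery elm harbor iron bridge plough".
Inside "monastery elm harbor iron bridge plough": head "plough" (specifically "harbor iron bridge plough"), modifier "monastery elm".
Inside "monastery elm": head "elm", modifier "monastery".
Inside "harbor iron bridge plough": head "plough" (specifically "bridge plough"), modifier "harbor iron".
Inside "harbor iron": head "iron", modifier "harbor".
Inside "bridge plough": head "plough", modifier "bridge".
Putting it together: [[[monastery elm] [[harbor iron] [bridge plough]]] shield].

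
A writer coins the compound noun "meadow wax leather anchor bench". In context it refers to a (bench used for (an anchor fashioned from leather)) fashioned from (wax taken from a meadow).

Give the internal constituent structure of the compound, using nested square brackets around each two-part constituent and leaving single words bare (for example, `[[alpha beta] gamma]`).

[[meadow wax] [[leather anchor] bench]]

The outermost head in the paraphrase is "bench" (specifically "leather anchor bench"), modified by "meadow wax".
"meadow wax" → head "wax", modifier "meadow".
"leather anchor bench" → head "bench", modifier "leather anchor".
"leather anchor" → head "anchor", modifier "leather".
Assembled: [[meadow wax] [[leather anchor] bench]].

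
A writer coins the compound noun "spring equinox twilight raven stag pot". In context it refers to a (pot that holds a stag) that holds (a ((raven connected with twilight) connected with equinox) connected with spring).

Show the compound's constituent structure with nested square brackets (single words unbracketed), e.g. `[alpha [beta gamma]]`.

[[spring [equinox [twilight raven]]] [stag pot]]

Overall it is a kind of pot (specifically "stag pot"); the modifier is "spring equinox twilight raven".
Inside "spring equinox twilight raven": head "raven" (specifically "equinox twilight raven"), modifier "spring".
Inside "equinox twilight raven": head "raven" (specifically "twilight raven"), modifier "equinox".
Inside "twilight raven": head "raven", modifier "twilight".
Inside "stag pot": head "pot", modifier "stag".
So the structure is [[spring [equinox [twilight raven]]] [stag pot]].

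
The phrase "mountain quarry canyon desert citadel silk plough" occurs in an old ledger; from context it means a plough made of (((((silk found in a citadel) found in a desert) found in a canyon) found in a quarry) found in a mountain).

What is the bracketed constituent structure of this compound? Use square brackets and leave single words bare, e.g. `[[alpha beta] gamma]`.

Whole compound: head "plough", modifier "mountain quarry canyon desert citadel silk".
Inside "mountain quarry canyon desert citadel silk": head "silk" (specifically "quarry canyon desert citadel silk"), modifier "mountain".
Inside "quarry canyon desert citadel silk": head "silk" (specifically "canyon desert citadel silk"), modifier "quarry".
Inside "canyon desert citadel silk": head "silk" (specifically "desert citadel silk"), modifier "canyon".
Inside "desert citadel silk": head "silk" (specifically "citadel silk"), modifier "desert".
Inside "citadel silk": head "silk", modifier "citadel".
Putting it together: [[mountain [quarry [canyon [desert [citadel silk]]]]] plough].

[[mountain [quarry [canyon [desert [citadel silk]]]]] plough]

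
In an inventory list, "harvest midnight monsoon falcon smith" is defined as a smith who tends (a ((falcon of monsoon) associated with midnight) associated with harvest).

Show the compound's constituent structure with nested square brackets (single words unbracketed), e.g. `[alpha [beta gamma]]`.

Overall it is a kind of smith; the modifier is "harvest midnight monsoon falcon".
Inside "harvest midnight monsoon falcon": head "falcon" (specifically "midnight monsoon falcon"), modifier "harvest".
Inside "midnight monsoon falcon": head "falcon" (specifically "monsoon falcon"), modifier "midnight".
Inside "monsoon falcon": head "falcon", modifier "monsoon".
Assembled: [[harvest [midnight [monsoon falcon]]] smith].

[[harvest [midnight [monsoon falcon]]] smith]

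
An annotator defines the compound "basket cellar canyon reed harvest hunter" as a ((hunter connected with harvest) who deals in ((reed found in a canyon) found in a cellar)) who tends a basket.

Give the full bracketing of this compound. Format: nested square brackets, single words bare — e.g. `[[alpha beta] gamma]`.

[basket [[cellar [canyon reed]] [harvest hunter]]]

Whole compound: head "hunter" (specifically "cellar canyon reed harvest hunter"), modifier "basket".
Within "cellar canyon reed harvest hunter", the head is "hunter" (specifically "harvest hunter") and the modifier is "cellar canyon reed".
Within "cellar canyon reed", the head is "reed" (specifically "canyon reed") and the modifier is "cellar".
Within "canyon reed", the head is "reed" and the modifier is "canyon".
Within "harvest hunter", the head is "hunter" and the modifier is "harvest".
Assembled: [basket [[cellar [canyon reed]] [harvest hunter]]].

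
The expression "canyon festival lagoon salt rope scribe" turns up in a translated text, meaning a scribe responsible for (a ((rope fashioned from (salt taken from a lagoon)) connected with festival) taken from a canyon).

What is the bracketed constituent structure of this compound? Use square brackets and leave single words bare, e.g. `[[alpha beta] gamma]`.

The outermost head in the paraphrase is "scribe", modified by "canyon festival lagoon salt rope".
"canyon festival lagoon salt rope" → head "rope" (specifically "festival lagoon salt rope"), modifier "canyon".
"festival lagoon salt rope" → head "rope" (specifically "lagoon salt rope"), modifier "festival".
"lagoon salt rope" → head "rope", modifier "lagoon salt".
"lagoon salt" → head "salt", modifier "lagoon".
So the structure is [[canyon [festival [[lagoon salt] rope]]] scribe].

[[canyon [festival [[lagoon salt] rope]]] scribe]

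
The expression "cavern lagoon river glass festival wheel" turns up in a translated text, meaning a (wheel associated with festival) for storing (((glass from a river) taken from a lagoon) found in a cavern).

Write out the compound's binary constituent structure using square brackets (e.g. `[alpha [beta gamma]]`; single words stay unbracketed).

The outermost head in the paraphrase is "wheel" (specifically "festival wheel"), modified by "cavern lagoon river glass".
Within "cavern lagoon river glass", the head is "glass" (specifically "lagoon river glass") and the modifier is "cavern".
Within "lagoon river glass", the head is "glass" (specifically "river glass") and the modifier is "lagoon".
Within "river glass", the head is "glass" and the modifier is "river".
Within "festival wheel", the head is "wheel" and the modifier is "festival".
So the structure is [[cavern [lagoon [river glass]]] [festival wheel]].

[[cavern [lagoon [river glass]]] [festival wheel]]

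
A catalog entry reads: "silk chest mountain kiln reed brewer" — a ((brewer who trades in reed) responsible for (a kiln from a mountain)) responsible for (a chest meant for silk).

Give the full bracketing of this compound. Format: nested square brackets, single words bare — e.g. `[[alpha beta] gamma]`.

[[silk chest] [[mountain kiln] [reed brewer]]]

Overall it is a kind of brewer (specifically "mountain kiln reed brewer"); the modifier is "silk chest".
Inside "silk chest": head "chest", modifier "silk".
Inside "mountain kiln reed brewer": head "brewer" (specifically "reed brewer"), modifier "mountain kiln".
Inside "mountain kiln": head "kiln", modifier "mountain".
Inside "reed brewer": head "brewer", modifier "reed".
So the structure is [[silk chest] [[mountain kiln] [reed brewer]]].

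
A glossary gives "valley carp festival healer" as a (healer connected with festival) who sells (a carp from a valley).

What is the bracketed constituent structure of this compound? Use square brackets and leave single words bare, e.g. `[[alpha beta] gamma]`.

At the top level: head "healer" (specifically "festival healer"); modifier "valley carp".
Inside "valley carp": head "carp", modifier "valley".
Inside "festival healer": head "healer", modifier "festival".
Putting it together: [[valley carp] [festival healer]].

[[valley carp] [festival healer]]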